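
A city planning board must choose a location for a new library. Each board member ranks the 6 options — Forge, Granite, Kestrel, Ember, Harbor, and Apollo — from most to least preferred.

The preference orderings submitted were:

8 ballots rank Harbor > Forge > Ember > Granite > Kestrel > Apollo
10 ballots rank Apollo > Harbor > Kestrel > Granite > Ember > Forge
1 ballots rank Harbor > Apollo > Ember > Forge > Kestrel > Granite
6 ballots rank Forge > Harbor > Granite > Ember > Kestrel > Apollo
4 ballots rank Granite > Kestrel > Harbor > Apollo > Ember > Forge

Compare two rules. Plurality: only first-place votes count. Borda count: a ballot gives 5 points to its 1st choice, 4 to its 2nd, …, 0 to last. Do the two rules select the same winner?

No

Plurality first-place counts: Forge 6, Granite 4, Kestrel 0, Ember 0, Harbor 9, Apollo 10 → Apollo.
Borda totals: Forge 64, Granite 74, Kestrel 61, Ember 53, Harbor 121, Apollo 62 → Harbor.
The two rules disagree: plurality picks Apollo, Borda picks Harbor.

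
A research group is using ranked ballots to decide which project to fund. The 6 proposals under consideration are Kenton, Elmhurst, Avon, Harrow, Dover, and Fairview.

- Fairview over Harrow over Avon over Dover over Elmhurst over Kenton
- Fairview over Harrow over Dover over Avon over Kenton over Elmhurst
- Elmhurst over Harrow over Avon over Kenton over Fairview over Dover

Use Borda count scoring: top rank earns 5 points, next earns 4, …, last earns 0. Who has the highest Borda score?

Harrow

Borda scores:
  Kenton: 0 + 1 + 2 = 3
  Elmhurst: 1 + 0 + 5 = 6
  Avon: 3 + 2 + 3 = 8
  Harrow: 4 + 4 + 4 = 12
  Dover: 2 + 3 + 0 = 5
  Fairview: 5 + 5 + 1 = 11
Harrow has the highest total.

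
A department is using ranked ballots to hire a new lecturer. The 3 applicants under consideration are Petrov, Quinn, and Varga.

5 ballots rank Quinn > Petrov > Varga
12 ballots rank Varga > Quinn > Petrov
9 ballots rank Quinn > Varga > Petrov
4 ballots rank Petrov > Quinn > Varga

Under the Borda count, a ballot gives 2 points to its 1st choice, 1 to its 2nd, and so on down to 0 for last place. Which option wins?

Borda scores:
  Petrov: 5·1 + 12·0 + 9·0 + 4·2 = 13
  Quinn: 5·2 + 12·1 + 9·2 + 4·1 = 44
  Varga: 5·0 + 12·2 + 9·1 + 4·0 = 33
Quinn has the highest total.

Quinn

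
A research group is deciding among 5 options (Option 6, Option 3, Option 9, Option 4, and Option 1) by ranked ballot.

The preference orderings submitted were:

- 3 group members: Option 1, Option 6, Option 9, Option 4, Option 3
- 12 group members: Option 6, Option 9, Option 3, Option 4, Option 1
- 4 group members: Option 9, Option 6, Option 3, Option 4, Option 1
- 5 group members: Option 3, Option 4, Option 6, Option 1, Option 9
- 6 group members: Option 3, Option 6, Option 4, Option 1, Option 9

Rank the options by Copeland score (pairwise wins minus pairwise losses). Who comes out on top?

Pairwise results:
  Option 6 vs Option 3: Option 6 wins 19–11.
  Option 6 vs Option 9: Option 6 wins 26–4.
  Option 6 vs Option 4: Option 6 wins 25–5.
  Option 6 vs Option 1: Option 6 wins 27–3.
  Option 3 vs Option 9: Option 9 wins 19–11.
  Option 3 vs Option 4: Option 3 wins 27–3.
  Option 3 vs Option 1: Option 3 wins 27–3.
  Option 9 vs Option 4: Option 9 wins 19–11.
  Option 9 vs Option 1: Option 9 wins 16–14.
  Option 4 vs Option 1: Option 4 wins 27–3.
Copeland scores (wins − losses):
  Option 6: 4 − 0 = 4
  Option 3: 2 − 2 = 0
  Option 9: 3 − 1 = 2
  Option 4: 1 − 3 = -2
  Option 1: 0 − 4 = -4
Option 6 has the best Copeland score.

Option 6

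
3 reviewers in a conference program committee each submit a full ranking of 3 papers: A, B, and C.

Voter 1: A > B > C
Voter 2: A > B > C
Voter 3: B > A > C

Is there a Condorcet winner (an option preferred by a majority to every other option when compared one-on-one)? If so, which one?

Head-to-head results (3 voters total):
A vs B: A wins 2–1.
A vs C: A wins 3–0.
B vs C: B wins 3–0.
A beats each rival — B (2–1), C (3–0) — so A is the Condorcet winner.

A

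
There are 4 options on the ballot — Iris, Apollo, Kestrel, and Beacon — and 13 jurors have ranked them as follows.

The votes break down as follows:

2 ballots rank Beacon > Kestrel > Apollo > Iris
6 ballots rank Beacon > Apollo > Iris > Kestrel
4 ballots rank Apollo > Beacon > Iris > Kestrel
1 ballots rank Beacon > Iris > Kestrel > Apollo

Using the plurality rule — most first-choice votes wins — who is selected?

Beacon

First-place vote totals:
  Iris: 0
  Apollo: 4
  Kestrel: 0
  Beacon: 9
Beacon has the most first-place votes.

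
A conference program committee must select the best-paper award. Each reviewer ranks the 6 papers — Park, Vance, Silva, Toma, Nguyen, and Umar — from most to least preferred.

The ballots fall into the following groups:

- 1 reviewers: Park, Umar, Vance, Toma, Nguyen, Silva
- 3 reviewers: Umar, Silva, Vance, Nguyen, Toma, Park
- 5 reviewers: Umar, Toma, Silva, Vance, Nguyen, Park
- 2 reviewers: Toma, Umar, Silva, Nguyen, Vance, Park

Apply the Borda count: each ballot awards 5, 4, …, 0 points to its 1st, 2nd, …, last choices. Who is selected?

Borda scores:
  Park: 5 + 3·0 + 5·0 + 2·0 = 5
  Vance: 3 + 3·3 + 5·2 + 2·1 = 24
  Silva: 0 + 3·4 + 5·3 + 2·3 = 33
  Toma: 2 + 3·1 + 5·4 + 2·5 = 35
  Nguyen: 1 + 3·2 + 5·1 + 2·2 = 16
  Umar: 4 + 3·5 + 5·5 + 2·4 = 52
Umar has the highest total.

Umar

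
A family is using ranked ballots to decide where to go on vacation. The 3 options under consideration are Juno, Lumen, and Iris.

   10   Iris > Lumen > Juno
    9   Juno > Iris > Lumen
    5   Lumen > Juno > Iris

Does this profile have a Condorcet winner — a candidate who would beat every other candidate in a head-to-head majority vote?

Head-to-head results (24 voters total):
Juno vs Lumen: Lumen wins 15–9.
Juno vs Iris: Juno wins 14–10.
Lumen vs Iris: Iris wins 19–5.
No candidate beats all others: Juno beats Iris beats Lumen beats Juno, a majority cycle.

No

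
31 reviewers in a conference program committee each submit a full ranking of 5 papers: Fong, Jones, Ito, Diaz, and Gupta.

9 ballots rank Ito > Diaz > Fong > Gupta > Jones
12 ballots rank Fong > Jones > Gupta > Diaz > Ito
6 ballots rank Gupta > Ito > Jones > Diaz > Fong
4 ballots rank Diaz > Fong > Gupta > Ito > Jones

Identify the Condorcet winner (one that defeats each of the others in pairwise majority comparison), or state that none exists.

Head-to-head results (31 voters total):
Fong vs Jones: Fong wins 25–6.
Fong vs Ito: Fong wins 16–15.
Fong vs Diaz: Diaz wins 19–12.
Fong vs Gupta: Fong wins 25–6.
Jones vs Ito: Ito wins 19–12.
Jones vs Diaz: Jones wins 18–13.
Jones vs Gupta: Gupta wins 19–12.
Ito vs Diaz: Diaz wins 16–15.
Ito vs Gupta: Gupta wins 22–9.
Diaz vs Gupta: Gupta wins 18–13.
No candidate beats all others: Fong beats Jones beats Diaz beats Fong, a majority cycle.

None — there is no Condorcet winner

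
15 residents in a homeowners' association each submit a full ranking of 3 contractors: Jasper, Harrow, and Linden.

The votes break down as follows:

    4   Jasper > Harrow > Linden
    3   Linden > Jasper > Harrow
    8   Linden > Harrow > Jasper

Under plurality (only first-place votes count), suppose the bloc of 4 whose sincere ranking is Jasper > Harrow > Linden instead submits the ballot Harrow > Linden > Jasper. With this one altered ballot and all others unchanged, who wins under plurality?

Linden

First-place totals with the altered ballot: Jasper 0, Harrow 4, Linden 11.
The winner is unchanged: still Linden.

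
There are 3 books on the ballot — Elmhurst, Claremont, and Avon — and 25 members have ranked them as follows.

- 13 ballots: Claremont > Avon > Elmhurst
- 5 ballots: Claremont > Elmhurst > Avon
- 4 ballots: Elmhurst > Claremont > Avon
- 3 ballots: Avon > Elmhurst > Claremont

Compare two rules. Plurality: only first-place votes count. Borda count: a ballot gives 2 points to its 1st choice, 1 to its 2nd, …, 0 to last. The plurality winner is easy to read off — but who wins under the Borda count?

Claremont

Plurality first-place counts: Elmhurst 4, Claremont 18, Avon 3 → Claremont.
Borda totals: Elmhurst 16, Claremont 40, Avon 19 → Claremont.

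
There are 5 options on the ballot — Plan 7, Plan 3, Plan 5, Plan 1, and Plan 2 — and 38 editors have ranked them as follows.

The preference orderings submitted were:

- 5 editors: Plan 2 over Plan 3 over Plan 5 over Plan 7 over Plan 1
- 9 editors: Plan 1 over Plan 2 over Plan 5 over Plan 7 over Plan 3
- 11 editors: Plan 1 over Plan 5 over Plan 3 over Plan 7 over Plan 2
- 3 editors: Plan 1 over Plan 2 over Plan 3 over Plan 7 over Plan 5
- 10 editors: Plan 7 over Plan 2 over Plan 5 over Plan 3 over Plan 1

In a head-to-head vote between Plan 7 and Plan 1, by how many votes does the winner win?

8

Ballots ranking Plan 7 above Plan 1: 5+10 = 15.
Ballots ranking Plan 1 above Plan 7: 9+11+3 = 23.
Plan 1 wins 23–15, a margin of 8.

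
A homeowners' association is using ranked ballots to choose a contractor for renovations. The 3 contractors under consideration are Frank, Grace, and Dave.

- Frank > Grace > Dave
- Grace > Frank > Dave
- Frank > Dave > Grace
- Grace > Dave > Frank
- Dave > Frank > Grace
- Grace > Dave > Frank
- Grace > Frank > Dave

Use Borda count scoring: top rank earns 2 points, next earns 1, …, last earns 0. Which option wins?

Grace

Borda scores:
  Frank: 2 + 1 + 2 + 0 + 1 + 0 + 1 = 7
  Grace: 1 + 2 + 0 + 2 + 0 + 2 + 2 = 9
  Dave: 0 + 0 + 1 + 1 + 2 + 1 + 0 = 5
Grace has the highest total.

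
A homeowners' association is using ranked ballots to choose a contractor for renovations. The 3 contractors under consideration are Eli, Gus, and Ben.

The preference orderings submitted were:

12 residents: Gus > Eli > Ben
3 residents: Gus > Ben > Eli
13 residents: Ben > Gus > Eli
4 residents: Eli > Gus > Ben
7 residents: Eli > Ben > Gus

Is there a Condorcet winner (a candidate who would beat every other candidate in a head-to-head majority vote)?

Head-to-head results (39 voters total):
Eli vs Gus: Gus wins 28–11.
Eli vs Ben: Eli wins 23–16.
Gus vs Ben: Ben wins 20–19.
No candidate beats all others: Eli beats Ben beats Gus beats Eli, a majority cycle.

No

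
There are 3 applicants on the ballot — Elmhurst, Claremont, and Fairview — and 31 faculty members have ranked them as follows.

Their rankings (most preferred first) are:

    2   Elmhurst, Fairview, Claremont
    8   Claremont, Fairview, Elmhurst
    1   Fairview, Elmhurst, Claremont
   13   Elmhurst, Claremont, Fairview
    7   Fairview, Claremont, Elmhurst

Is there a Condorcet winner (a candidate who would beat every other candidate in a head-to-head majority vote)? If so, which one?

Head-to-head results (31 voters total):
Elmhurst vs Claremont: Elmhurst wins 16–15.
Elmhurst vs Fairview: Fairview wins 16–15.
Claremont vs Fairview: Claremont wins 21–10.
No candidate beats all others: Elmhurst beats Claremont beats Fairview beats Elmhurst, a majority cycle.

No Condorcet winner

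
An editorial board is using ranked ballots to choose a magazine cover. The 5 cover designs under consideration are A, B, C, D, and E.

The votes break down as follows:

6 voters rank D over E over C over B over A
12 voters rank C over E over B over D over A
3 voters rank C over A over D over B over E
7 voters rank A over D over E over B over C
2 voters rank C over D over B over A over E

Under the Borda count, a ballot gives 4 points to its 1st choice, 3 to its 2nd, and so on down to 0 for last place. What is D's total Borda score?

Borda scores:
  A: 6·0 + 12·0 + 3·3 + 7·4 + 2·1 = 39
  B: 6·1 + 12·2 + 3·1 + 7·1 + 2·2 = 44
  C: 6·2 + 12·4 + 3·4 + 7·0 + 2·4 = 80
  D: 6·4 + 12·1 + 3·2 + 7·3 + 2·3 = 69
  E: 6·3 + 12·3 + 3·0 + 7·2 + 2·0 = 68

69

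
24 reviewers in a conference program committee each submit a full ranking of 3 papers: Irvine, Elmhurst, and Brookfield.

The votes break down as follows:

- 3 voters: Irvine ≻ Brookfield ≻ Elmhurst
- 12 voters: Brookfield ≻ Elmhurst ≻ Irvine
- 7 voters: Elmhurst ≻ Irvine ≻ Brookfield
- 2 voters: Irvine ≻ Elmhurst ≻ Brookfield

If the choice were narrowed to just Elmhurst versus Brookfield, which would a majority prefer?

Ballots ranking Elmhurst above Brookfield: 7+2 = 9.
Ballots ranking Brookfield above Elmhurst: 3+12 = 15.
Brookfield wins the head-to-head, 15–9.

Brookfield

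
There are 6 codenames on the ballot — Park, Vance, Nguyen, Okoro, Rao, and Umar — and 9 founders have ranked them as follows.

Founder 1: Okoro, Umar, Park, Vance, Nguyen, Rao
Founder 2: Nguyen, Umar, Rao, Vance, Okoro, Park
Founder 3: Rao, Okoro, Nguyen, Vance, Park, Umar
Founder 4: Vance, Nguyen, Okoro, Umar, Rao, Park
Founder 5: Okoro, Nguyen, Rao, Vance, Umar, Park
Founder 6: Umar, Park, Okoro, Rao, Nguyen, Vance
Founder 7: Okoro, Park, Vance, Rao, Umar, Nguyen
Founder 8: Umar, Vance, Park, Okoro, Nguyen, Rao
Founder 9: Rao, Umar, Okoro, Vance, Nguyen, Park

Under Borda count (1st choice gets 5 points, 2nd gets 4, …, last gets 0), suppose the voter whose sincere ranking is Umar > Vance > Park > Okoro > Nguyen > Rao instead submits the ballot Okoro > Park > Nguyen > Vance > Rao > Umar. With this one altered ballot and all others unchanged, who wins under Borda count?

Borda totals with the altered ballot: Park 16, Vance 20, Nguyen 22, Okoro 34, Rao 22, Umar 21.
The winner is unchanged: still Okoro.

Okoro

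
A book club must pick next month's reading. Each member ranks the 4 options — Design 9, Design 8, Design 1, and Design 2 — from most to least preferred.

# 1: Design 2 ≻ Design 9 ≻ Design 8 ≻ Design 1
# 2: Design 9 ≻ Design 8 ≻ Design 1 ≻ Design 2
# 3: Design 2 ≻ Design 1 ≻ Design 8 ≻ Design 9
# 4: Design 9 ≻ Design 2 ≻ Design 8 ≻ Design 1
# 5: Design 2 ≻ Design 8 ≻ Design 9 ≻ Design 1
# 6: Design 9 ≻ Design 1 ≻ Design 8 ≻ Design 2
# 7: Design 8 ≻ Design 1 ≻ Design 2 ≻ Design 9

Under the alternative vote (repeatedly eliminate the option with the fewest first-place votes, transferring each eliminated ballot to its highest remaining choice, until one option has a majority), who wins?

Design 2

Round 1: Design 9 3, Design 2 3, Design 8 1, Design 1 0. Design 1 has the fewest and is eliminated.
Round 2: Design 9 3, Design 2 3, Design 8 1. Design 8 has the fewest and is eliminated.
Round 3: Design 2 4, Design 9 3. Design 2 has a majority.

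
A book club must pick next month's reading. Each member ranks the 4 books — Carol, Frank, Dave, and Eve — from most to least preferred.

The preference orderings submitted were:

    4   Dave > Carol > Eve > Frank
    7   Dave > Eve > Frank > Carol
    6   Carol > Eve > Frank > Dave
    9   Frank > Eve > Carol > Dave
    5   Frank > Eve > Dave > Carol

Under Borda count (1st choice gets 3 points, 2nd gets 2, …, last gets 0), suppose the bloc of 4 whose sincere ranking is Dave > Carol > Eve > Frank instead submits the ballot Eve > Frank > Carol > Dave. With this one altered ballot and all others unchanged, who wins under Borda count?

Eve

Borda totals with the altered ballot: Carol 31, Frank 63, Dave 26, Eve 66.
The winner is unchanged: still Eve.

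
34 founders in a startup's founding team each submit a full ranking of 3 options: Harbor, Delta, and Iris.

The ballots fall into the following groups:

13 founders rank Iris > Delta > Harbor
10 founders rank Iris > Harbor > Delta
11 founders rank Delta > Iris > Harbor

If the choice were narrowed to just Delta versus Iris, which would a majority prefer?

Iris

Ballots ranking Delta above Iris: 11.
Ballots ranking Iris above Delta: 13+10 = 23.
Iris wins the head-to-head, 23–11.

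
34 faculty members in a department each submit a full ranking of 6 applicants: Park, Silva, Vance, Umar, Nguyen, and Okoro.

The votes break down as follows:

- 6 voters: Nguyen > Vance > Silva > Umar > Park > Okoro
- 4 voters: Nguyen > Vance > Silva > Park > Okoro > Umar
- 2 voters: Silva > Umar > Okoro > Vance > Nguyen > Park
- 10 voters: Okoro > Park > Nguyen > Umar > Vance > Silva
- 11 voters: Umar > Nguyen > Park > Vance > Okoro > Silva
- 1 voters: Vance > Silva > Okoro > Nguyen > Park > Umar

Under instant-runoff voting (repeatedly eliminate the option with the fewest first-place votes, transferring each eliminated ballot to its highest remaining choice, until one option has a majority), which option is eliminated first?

Park

Round 1: Umar 11, Nguyen 10, Okoro 10, Silva 2, Vance 1, Park 0. Park has the fewest and is eliminated.
Round 2: Umar 11, Nguyen 10, Okoro 10, Silva 2, Vance 1. Vance has the fewest and is eliminated.
Round 3: Umar 11, Nguyen 10, Okoro 10, Silva 3. Silva has the fewest and is eliminated.
Round 4: Umar 13, Okoro 11, Nguyen 10. Nguyen has the fewest and is eliminated.
Round 5: Umar 19, Okoro 15. Umar has a majority.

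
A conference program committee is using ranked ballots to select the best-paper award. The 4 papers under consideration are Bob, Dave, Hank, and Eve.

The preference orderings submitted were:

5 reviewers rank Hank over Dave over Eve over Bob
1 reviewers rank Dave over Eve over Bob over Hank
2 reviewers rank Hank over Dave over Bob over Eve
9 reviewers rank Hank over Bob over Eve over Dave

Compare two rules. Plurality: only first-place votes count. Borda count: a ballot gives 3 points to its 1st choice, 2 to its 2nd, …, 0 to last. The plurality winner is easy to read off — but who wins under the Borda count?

Plurality first-place counts: Bob 0, Dave 1, Hank 16, Eve 0 → Hank.
Borda totals: Bob 21, Dave 17, Hank 48, Eve 16 → Hank.

Hank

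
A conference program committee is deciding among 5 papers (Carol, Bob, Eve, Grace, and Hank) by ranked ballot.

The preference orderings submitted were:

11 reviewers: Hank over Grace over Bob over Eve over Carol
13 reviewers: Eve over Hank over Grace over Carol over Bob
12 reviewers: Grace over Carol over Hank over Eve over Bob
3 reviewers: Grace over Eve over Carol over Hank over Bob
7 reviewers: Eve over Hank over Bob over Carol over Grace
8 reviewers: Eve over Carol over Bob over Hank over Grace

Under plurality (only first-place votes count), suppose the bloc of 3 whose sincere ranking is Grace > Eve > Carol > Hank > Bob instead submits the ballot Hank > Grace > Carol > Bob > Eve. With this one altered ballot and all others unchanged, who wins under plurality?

Eve

First-place totals with the altered ballot: Carol 0, Bob 0, Eve 28, Grace 12, Hank 14.
The winner is unchanged: still Eve.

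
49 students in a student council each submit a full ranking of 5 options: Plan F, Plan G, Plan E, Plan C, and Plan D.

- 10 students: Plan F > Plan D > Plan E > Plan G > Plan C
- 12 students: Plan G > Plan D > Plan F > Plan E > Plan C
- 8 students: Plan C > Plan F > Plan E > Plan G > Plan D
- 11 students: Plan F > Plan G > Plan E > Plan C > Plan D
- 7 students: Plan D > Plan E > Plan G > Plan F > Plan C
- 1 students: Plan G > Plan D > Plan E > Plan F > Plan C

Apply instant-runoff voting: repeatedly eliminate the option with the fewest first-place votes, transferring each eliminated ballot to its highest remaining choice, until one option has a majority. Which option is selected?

Plan F

Round 1: Plan F 21, Plan G 13, Plan C 8, Plan D 7, Plan E 0. Plan E has the fewest and is eliminated.
Round 2: Plan F 21, Plan G 13, Plan C 8, Plan D 7. Plan D has the fewest and is eliminated.
Round 3: Plan F 21, Plan G 20, Plan C 8. Plan C has the fewest and is eliminated.
Round 4: Plan F 29, Plan G 20. Plan F has a majority.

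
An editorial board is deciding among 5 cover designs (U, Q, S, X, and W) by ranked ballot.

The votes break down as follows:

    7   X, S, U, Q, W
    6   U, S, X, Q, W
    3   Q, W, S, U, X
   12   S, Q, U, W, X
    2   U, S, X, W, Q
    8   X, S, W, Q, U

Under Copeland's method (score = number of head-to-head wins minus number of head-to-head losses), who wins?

S

Pairwise results:
  U vs Q: Q wins 23–15.
  U vs S: S wins 30–8.
  U vs X: U wins 23–15.
  U vs W: U wins 27–11.
  Q vs S: S wins 35–3.
  Q vs X: X wins 23–15.
  Q vs W: Q wins 28–10.
  S vs X: S wins 23–15.
  S vs W: S wins 35–3.
  X vs W: X wins 23–15.
Copeland scores (wins − losses):
  U: 2 − 2 = 0
  Q: 2 − 2 = 0
  S: 4 − 0 = 4
  X: 2 − 2 = 0
  W: 0 − 4 = -4
S has the best Copeland score.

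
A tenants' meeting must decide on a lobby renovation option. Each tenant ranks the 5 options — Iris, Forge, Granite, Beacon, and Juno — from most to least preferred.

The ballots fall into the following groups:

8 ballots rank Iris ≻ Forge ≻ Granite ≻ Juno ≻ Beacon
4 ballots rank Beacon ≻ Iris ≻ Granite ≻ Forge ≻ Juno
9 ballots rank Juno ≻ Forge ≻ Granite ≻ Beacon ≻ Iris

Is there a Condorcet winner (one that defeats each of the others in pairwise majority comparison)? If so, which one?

There is no Condorcet winner

Head-to-head results (21 voters total):
Iris vs Forge: Iris wins 12–9.
Iris vs Granite: Iris wins 12–9.
Iris vs Beacon: Beacon wins 13–8.
Iris vs Juno: Iris wins 12–9.
Forge vs Granite: Forge wins 17–4.
Forge vs Beacon: Forge wins 17–4.
Forge vs Juno: Forge wins 12–9.
Granite vs Beacon: Granite wins 17–4.
Granite vs Juno: Granite wins 12–9.
Beacon vs Juno: Juno wins 17–4.
No candidate beats all others: Iris beats Forge beats Beacon beats Iris, a majority cycle.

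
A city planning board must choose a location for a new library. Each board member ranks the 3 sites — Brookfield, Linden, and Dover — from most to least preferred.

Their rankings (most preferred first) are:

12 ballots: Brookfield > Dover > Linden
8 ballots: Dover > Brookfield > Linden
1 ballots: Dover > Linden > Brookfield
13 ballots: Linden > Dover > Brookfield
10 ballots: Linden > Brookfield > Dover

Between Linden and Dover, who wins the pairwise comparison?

Ballots ranking Linden above Dover: 13+10 = 23.
Ballots ranking Dover above Linden: 12+8+1 = 21.
Linden wins the head-to-head, 23–21.

Linden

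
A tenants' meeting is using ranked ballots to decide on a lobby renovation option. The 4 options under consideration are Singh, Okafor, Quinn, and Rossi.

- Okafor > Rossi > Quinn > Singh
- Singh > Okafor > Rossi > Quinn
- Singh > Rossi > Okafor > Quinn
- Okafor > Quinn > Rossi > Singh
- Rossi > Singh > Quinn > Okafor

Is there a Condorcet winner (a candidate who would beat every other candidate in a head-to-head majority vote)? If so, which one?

No Condorcet winner

Head-to-head results (5 voters total):
Singh vs Okafor: Singh wins 3–2.
Singh vs Quinn: Singh wins 3–2.
Singh vs Rossi: Rossi wins 3–2.
Okafor vs Quinn: Okafor wins 4–1.
Okafor vs Rossi: Okafor wins 3–2.
Quinn vs Rossi: Rossi wins 4–1.
No candidate beats all others: Singh beats Okafor beats Rossi beats Singh, a majority cycle.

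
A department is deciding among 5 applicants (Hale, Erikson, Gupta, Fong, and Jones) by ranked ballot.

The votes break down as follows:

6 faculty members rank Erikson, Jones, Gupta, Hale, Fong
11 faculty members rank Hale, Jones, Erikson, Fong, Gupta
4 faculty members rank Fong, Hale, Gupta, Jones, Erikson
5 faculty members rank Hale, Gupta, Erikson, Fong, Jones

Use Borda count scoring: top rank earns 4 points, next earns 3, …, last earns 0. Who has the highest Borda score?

Borda scores:
  Hale: 6·1 + 11·4 + 4·3 + 5·4 = 82
  Erikson: 6·4 + 11·2 + 4·0 + 5·2 = 56
  Gupta: 6·2 + 11·0 + 4·2 + 5·3 = 35
  Fong: 6·0 + 11·1 + 4·4 + 5·1 = 32
  Jones: 6·3 + 11·3 + 4·1 + 5·0 = 55
Hale has the highest total.

Hale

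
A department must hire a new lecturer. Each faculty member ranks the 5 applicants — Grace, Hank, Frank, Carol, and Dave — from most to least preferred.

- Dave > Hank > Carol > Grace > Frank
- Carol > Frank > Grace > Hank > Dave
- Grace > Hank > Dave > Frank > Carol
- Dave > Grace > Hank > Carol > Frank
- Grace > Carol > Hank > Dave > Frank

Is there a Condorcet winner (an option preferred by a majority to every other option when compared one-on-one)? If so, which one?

Grace

Head-to-head results (5 voters total):
Grace vs Hank: Grace wins 4–1.
Grace vs Frank: Grace wins 4–1.
Grace vs Carol: Grace wins 3–2.
Grace vs Dave: Grace wins 3–2.
Hank vs Frank: Hank wins 4–1.
Hank vs Carol: Hank wins 3–2.
Hank vs Dave: Hank wins 3–2.
Frank vs Carol: Carol wins 4–1.
Frank vs Dave: Dave wins 4–1.
Carol vs Dave: Dave wins 3–2.
Grace beats each rival — Hank (4–1), Frank (4–1), Carol (3–2), Dave (3–2) — so Grace is the Condorcet winner.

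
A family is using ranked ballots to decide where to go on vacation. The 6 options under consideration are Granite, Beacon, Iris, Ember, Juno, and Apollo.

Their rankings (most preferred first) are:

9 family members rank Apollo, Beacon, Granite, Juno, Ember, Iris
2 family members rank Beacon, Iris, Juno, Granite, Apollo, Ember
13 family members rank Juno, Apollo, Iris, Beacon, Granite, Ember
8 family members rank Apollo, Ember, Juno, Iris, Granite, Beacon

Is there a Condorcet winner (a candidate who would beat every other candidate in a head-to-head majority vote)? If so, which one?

Apollo

Head-to-head results (32 voters total):
Granite vs Beacon: Beacon wins 24–8.
Granite vs Iris: Iris wins 23–9.
Granite vs Ember: Granite wins 24–8.
Granite vs Juno: Juno wins 23–9.
Granite vs Apollo: Apollo wins 30–2.
Beacon vs Iris: Iris wins 21–11.
Beacon vs Ember: Beacon wins 24–8.
Beacon vs Juno: Juno wins 21–11.
Beacon vs Apollo: Apollo wins 30–2.
Iris vs Ember: Ember wins 17–15.
Iris vs Juno: Juno wins 30–2.
Iris vs Apollo: Apollo wins 30–2.
Ember vs Juno: Juno wins 24–8.
Ember vs Apollo: Apollo wins 32–0.
Juno vs Apollo: Apollo wins 17–15.
Apollo beats each rival — Granite (30–2), Beacon (30–2), Iris (30–2), Ember (32–0), Juno (17–15) — so Apollo is the Condorcet winner.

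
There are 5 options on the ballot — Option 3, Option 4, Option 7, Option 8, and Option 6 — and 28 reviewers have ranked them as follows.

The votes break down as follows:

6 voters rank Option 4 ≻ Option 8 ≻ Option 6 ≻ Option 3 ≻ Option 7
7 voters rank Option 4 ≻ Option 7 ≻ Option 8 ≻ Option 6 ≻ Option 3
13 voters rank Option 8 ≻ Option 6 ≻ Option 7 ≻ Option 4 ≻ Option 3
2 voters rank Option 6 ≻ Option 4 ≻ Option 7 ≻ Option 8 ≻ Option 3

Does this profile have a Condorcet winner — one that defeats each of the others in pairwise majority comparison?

No

Head-to-head results (28 voters total):
Option 3 vs Option 4: Option 4 wins 28–0.
Option 3 vs Option 7: Option 7 wins 22–6.
Option 3 vs Option 8: Option 8 wins 28–0.
Option 3 vs Option 6: Option 6 wins 28–0.
Option 4 vs Option 7: Option 4 wins 15–13.
Option 4 vs Option 8: Option 4 wins 15–13.
Option 4 vs Option 6: Option 6 wins 15–13.
Option 7 vs Option 8: Option 8 wins 19–9.
Option 7 vs Option 6: Option 6 wins 21–7.
Option 8 vs Option 6: Option 8 wins 26–2.
No candidate beats all others: Option 4 beats Option 8 beats Option 6 beats Option 4, a majority cycle.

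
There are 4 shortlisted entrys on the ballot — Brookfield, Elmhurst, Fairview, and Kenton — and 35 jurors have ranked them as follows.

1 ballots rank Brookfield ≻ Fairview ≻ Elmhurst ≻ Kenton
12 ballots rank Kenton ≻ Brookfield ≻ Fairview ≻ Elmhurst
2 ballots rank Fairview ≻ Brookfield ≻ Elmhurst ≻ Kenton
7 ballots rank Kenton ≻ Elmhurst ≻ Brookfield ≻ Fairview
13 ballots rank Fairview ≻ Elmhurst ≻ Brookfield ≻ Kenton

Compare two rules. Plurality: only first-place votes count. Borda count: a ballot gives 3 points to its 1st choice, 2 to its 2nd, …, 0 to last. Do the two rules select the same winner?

No

Plurality first-place counts: Brookfield 1, Elmhurst 0, Fairview 15, Kenton 19 → Kenton.
Borda totals: Brookfield 51, Elmhurst 43, Fairview 59, Kenton 57 → Fairview.
The two rules disagree: plurality picks Kenton, Borda picks Fairview.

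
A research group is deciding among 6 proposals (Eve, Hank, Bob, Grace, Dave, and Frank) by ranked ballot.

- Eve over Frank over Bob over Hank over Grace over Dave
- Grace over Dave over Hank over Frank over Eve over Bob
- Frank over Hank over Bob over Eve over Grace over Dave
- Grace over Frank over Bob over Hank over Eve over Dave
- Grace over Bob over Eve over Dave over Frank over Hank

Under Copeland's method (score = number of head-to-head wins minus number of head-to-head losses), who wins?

Pairwise results:
  Eve vs Hank: Hank wins 3–2.
  Eve vs Bob: Bob wins 3–2.
  Eve vs Grace: Grace wins 3–2.
  Eve vs Dave: Eve wins 4–1.
  Eve vs Frank: Frank wins 3–2.
  Hank vs Bob: Bob wins 3–2.
  Hank vs Grace: Grace wins 3–2.
  Hank vs Dave: Hank wins 3–2.
  Hank vs Frank: Frank wins 4–1.
  Bob vs Grace: Grace wins 3–2.
  Bob vs Dave: Bob wins 4–1.
  Bob vs Frank: Frank wins 4–1.
  Grace vs Dave: Grace wins 5–0.
  Grace vs Frank: Grace wins 3–2.
  Dave vs Frank: Frank wins 3–2.
Copeland scores (wins − losses):
  Eve: 1 − 4 = -3
  Hank: 2 − 3 = -1
  Bob: 3 − 2 = 1
  Grace: 5 − 0 = 5
  Dave: 0 − 5 = -5
  Frank: 4 − 1 = 3
Grace has the best Copeland score.

Grace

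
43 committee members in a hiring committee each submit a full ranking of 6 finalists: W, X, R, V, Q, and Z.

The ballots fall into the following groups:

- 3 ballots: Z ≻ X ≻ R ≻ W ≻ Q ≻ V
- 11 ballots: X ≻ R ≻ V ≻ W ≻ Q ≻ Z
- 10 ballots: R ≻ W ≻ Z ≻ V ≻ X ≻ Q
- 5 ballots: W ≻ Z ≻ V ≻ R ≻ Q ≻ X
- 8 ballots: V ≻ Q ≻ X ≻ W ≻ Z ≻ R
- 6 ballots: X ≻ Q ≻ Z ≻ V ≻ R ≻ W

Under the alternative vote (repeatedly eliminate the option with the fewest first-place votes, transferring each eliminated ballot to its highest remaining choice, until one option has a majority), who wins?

Round 1: X 17, R 10, V 8, W 5, Z 3, Q 0. Q has the fewest and is eliminated.
Round 2: X 17, R 10, V 8, W 5, Z 3. Z has the fewest and is eliminated.
Round 3: X 20, R 10, V 8, W 5. W has the fewest and is eliminated.
Round 4: X 20, V 13, R 10. R has the fewest and is eliminated.
Round 5: V 23, X 20. V has a majority.

V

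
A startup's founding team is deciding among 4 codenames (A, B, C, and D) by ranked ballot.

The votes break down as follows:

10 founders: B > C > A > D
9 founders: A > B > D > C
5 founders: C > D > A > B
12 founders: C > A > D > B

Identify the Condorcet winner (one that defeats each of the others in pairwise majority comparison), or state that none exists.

Head-to-head results (36 voters total):
A vs B: A wins 26–10.
A vs C: C wins 27–9.
A vs D: A wins 31–5.
B vs C: B wins 19–17.
B vs D: B wins 19–17.
C vs D: C wins 27–9.
No candidate beats all others: A beats B beats C beats A, a majority cycle.

None — there is no Condorcet winner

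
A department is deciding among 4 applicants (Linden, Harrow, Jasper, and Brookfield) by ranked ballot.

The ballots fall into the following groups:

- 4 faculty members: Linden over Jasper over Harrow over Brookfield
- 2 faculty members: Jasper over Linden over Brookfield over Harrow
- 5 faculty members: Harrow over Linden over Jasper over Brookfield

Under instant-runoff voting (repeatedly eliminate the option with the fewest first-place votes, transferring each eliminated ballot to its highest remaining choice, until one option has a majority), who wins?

Linden

Round 1: Harrow 5, Linden 4, Jasper 2, Brookfield 0. Brookfield has the fewest and is eliminated.
Round 2: Harrow 5, Linden 4, Jasper 2. Jasper has the fewest and is eliminated.
Round 3: Linden 6, Harrow 5. Linden has a majority.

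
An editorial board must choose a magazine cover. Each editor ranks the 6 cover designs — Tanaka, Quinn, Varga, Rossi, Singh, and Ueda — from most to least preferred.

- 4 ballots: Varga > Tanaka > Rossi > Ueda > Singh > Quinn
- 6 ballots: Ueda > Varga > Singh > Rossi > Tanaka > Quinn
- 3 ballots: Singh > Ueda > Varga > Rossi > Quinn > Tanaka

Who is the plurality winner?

Ueda

First-place vote totals:
  Tanaka: 0
  Quinn: 0
  Varga: 4
  Rossi: 0
  Singh: 3
  Ueda: 6
Ueda has the most first-place votes.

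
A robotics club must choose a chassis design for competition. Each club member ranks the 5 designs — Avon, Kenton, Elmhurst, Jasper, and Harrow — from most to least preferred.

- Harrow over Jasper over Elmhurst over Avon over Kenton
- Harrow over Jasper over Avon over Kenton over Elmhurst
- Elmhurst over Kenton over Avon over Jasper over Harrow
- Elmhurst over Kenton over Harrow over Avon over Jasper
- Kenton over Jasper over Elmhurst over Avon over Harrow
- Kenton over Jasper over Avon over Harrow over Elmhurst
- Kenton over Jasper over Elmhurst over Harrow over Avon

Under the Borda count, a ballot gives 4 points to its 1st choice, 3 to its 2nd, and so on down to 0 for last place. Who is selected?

Kenton

Borda scores:
  Avon: 1 + 2 + 2 + 1 + 1 + 2 + 0 = 9
  Kenton: 0 + 1 + 3 + 3 + 4 + 4 + 4 = 19
  Elmhurst: 2 + 0 + 4 + 4 + 2 + 0 + 2 = 14
  Jasper: 3 + 3 + 1 + 0 + 3 + 3 + 3 = 16
  Harrow: 4 + 4 + 0 + 2 + 0 + 1 + 1 = 12
Kenton has the highest total.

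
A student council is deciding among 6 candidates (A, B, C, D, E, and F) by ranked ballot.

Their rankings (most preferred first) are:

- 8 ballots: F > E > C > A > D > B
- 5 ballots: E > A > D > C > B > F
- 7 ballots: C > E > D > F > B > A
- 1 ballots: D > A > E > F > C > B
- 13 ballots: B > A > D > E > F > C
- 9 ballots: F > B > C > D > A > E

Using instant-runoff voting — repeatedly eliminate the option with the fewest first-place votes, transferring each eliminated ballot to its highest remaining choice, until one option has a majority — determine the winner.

F

Round 1: F 17, B 13, C 7, E 5, D 1, A 0. A has the fewest and is eliminated.
Round 2: F 17, B 13, C 7, E 5, D 1. D has the fewest and is eliminated.
Round 3: F 17, B 13, C 7, E 6. E has the fewest and is eliminated.
Round 4: F 18, B 13, C 12. C has the fewest and is eliminated.
Round 5: F 25, B 18. F has a majority.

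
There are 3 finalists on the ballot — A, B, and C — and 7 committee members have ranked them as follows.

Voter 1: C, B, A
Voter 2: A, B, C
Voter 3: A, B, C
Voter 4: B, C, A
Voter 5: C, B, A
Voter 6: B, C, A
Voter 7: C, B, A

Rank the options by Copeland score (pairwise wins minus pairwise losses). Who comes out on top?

Pairwise results:
  A vs B: B wins 5–2.
  A vs C: C wins 5–2.
  B vs C: B wins 4–3.
Copeland scores (wins − losses):
  A: 0 − 2 = -2
  B: 2 − 0 = 2
  C: 1 − 1 = 0
B has the best Copeland score.

B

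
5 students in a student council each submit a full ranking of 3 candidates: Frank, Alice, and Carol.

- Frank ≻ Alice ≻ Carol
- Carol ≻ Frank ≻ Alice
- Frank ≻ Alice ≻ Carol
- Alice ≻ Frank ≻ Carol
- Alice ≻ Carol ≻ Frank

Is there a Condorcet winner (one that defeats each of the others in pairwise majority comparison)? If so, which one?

Frank

Head-to-head results (5 voters total):
Frank vs Alice: Frank wins 3–2.
Frank vs Carol: Frank wins 3–2.
Alice vs Carol: Alice wins 4–1.
Frank beats each rival — Alice (3–2), Carol (3–2) — so Frank is the Condorcet winner.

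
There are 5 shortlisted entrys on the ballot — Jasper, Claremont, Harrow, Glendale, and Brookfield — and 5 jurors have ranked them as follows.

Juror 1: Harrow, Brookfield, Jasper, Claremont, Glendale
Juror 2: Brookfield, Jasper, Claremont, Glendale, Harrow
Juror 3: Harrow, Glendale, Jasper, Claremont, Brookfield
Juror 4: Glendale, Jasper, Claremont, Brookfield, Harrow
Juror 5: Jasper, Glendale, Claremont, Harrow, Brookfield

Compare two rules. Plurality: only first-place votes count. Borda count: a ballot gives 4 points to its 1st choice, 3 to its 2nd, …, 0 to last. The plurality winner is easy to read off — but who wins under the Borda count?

Plurality first-place counts: Jasper 1, Claremont 0, Harrow 2, Glendale 1, Brookfield 1 → Harrow.
Borda totals: Jasper 14, Claremont 8, Harrow 9, Glendale 11, Brookfield 8 → Jasper.

Jasper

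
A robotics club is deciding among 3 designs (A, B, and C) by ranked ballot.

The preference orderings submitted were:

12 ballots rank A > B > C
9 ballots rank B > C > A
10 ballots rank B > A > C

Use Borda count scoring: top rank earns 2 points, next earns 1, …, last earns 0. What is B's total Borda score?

50

Borda scores:
  A: 12·2 + 9·0 + 10·1 = 34
  B: 12·1 + 9·2 + 10·2 = 50
  C: 12·0 + 9·1 + 10·0 = 9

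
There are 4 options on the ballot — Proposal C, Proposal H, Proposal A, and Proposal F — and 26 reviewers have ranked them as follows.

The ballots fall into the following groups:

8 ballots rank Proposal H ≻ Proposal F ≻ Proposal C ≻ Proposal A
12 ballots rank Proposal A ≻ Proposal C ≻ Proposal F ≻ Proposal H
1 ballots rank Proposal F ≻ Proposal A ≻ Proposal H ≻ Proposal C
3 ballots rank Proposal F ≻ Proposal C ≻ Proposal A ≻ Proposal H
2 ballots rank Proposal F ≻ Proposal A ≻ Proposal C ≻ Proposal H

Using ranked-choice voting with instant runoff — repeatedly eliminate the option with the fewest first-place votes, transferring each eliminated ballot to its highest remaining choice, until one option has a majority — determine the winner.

Proposal A

Round 1: Proposal A 12, Proposal H 8, Proposal F 6, Proposal C 0. Proposal C has the fewest and is eliminated.
Round 2: Proposal A 12, Proposal H 8, Proposal F 6. Proposal F has the fewest and is eliminated.
Round 3: Proposal A 18, Proposal H 8. Proposal A has a majority.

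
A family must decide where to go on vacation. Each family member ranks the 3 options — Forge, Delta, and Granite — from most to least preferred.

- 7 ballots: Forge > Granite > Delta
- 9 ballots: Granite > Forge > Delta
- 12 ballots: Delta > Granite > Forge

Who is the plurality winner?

First-place vote totals:
  Forge: 7
  Delta: 12
  Granite: 9
Delta has the most first-place votes.

Delta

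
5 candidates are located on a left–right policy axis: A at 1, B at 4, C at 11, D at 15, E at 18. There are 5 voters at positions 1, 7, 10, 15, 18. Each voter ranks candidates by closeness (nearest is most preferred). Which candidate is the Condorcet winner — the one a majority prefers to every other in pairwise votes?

With single-peaked preferences on a line, the Condorcet winner is the candidate closest to the median voter.
The median voter (position 10) is closest to C at 11.
Check: C vs E — voters closer to C: 3 of 5.

C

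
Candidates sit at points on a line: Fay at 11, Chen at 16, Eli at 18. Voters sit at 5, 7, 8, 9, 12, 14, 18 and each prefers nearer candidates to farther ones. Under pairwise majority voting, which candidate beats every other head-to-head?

With single-peaked preferences on a line, the Condorcet winner is the candidate closest to the median voter.
The median voter (position 9) is closest to Fay at 11.
Check: Fay vs Eli — voters closer to Fay: 6 of 7.

Fay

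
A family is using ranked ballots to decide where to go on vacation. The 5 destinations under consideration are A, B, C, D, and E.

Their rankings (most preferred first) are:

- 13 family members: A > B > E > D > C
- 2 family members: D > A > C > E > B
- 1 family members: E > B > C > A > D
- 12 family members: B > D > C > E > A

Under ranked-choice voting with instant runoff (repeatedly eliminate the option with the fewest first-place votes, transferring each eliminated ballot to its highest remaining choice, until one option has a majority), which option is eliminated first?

C

Round 1: A 13, B 12, D 2, E 1, C 0. C has the fewest and is eliminated.
Round 2: A 13, B 12, D 2, E 1. E has the fewest and is eliminated.
Round 3: A 13, B 13, D 2. D has the fewest and is eliminated.
Round 4: A 15, B 13. A has a majority.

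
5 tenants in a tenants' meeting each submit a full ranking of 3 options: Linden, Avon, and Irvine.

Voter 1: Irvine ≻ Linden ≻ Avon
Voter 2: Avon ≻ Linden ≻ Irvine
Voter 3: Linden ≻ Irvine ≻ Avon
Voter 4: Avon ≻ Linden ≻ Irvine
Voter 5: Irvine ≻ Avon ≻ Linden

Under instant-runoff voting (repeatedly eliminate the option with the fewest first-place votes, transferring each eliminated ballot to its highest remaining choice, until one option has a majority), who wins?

Irvine

Round 1: Avon 2, Irvine 2, Linden 1. Linden has the fewest and is eliminated.
Round 2: Irvine 3, Avon 2. Irvine has a majority.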